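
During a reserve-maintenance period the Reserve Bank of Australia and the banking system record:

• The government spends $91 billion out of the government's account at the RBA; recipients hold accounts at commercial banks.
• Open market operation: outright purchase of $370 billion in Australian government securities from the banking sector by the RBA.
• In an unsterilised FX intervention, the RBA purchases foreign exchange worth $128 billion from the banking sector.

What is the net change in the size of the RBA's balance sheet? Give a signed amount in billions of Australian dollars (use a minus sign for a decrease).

RBA balance sheet:
  Assets:      Securities +$370B, Foreign assets +$128B
  Liabilities: Bank reserves +$589B, Government deposits −$91B
Commercial banking system:
  Assets:      Reserves at CB +$589B, Securities −$370B, Foreign assets −$128B
  Liabilities: Checkable deposits +$91B
Change in total RBA assets = +$498 billion.

+$498 billion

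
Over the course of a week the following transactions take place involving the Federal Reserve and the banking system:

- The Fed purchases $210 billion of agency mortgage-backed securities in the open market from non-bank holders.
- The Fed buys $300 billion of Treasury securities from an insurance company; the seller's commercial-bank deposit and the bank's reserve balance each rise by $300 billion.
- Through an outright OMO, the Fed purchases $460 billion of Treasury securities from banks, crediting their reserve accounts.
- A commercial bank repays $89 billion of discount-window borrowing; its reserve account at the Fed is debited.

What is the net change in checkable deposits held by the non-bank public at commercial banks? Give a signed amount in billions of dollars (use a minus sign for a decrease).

Asset purchase (from non-banks) $210 billion: non-bank counterparties' bank balances rise → +$210B.
Asset purchase (from non-banks) $300 billion: non-bank counterparties' bank balances rise → +$300B.
OMO purchase (from banks) $460 billion: the counterparty is a bank, so public deposits are unchanged → 0.
Discount-window repayment $89 billion: the counterparty is a bank, so public deposits are unchanged → 0.
Net: 210 + 300 + 0 + 0 = +$510 billion.

+$510 billion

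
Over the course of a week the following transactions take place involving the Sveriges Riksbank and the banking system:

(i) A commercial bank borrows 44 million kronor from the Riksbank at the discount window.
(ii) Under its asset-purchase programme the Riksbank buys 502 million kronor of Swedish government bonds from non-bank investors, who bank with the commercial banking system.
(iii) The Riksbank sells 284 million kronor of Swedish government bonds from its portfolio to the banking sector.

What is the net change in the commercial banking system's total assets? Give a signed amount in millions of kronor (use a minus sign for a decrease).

Discount-window loan 44 million kronor: bank balance sheets expand → +44M.
Asset purchase (from non-banks) 502 million kronor: bank balance sheets expand → +502M.
OMO sale (to banks) 284 million kronor: just an asset swap on bank balance sheets → 0.
Net: 44 + 502 + 0 = +546 million.

+546 million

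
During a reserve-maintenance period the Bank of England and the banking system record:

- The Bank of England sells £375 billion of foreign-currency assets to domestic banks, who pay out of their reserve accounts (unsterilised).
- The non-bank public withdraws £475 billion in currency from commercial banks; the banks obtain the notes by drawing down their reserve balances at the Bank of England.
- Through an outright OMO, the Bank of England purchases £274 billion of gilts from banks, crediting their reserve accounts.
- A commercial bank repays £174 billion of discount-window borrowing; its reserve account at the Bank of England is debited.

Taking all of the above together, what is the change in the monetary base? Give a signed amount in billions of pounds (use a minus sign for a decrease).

-£275 billion

Bank of England balance sheet:
  Assets:      Securities +£274B, Loans to banks −£174B, Foreign assets −£375B
  Liabilities: Bank reserves −£750B, Currency in circulation +£475B
Monetary base = currency + reserves: +£475B + (−£750B) = -£275 billion.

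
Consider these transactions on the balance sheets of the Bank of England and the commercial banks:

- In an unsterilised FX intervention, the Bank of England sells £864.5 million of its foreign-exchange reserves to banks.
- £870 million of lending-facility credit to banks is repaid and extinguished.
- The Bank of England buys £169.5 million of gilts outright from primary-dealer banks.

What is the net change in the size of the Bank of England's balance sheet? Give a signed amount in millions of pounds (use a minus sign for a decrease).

-£1565 million

FX sale £864.5 million: a Bank of England asset is shed → −£864.5M.
Discount-window repayment £870 million: a Bank of England asset is shed → −£870M.
OMO purchase (from banks) £169.5 million: a Bank of England asset is acquired → +£169.5M.
Net: −864.5 − 870 + 169.5 = -£1565 million.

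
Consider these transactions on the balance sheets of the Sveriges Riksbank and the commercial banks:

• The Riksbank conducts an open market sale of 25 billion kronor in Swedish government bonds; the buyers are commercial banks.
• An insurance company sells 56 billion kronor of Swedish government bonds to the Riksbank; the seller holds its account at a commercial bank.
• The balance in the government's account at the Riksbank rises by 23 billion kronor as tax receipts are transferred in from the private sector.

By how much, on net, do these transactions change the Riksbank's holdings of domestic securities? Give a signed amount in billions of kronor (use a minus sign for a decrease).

+31 billion

OMO sale (to banks) 25 billion kronor: securities removed from the Riksbank's portfolio → −25B.
Asset purchase (from non-banks) 56 billion kronor: securities added to the Riksbank's portfolio → +56B.
Government account inflow 23 billion kronor: the Riksbank's securities portfolio is untouched → 0.
Net: −25 + 56 + 0 = +31 billion.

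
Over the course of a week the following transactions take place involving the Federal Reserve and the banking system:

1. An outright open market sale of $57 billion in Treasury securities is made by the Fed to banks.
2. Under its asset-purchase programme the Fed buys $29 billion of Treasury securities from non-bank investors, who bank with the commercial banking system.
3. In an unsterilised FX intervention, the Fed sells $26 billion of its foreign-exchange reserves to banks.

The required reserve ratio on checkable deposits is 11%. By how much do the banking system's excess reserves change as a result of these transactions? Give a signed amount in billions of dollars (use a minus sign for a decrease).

-$57.19 billion

OMO sale (to banks) $57 billion: reserves −$57B, deposits 0.
Asset purchase (from non-banks) $29 billion: reserves +$29B, deposits +$29B.
FX sale $26 billion: reserves −$26B, deposits 0.
Totals: Δreserves = −$54B, Δdeposits = +$29B.
Δrequired reserves = 11% × +$29B = +$3.19B.
Δexcess reserves = Δreserves − Δrequired = −$54B − (+$3.19B) = -$57.19 billion.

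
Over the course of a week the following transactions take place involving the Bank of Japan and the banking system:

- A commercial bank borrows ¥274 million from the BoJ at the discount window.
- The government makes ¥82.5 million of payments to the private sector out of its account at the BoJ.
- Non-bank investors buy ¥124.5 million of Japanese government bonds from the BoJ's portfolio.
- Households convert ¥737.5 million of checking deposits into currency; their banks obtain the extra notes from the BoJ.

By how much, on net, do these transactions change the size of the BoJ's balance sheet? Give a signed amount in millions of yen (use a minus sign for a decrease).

Discount-window loan ¥274 million: a BoJ asset is acquired → +¥274M.
Government spending ¥82.5 million: only the composition of liabilities changes → 0.
Asset sale (to non-banks) ¥124.5 million: a BoJ asset is shed → −¥124.5M.
Currency withdrawal ¥737.5 million: only the composition of liabilities changes → 0.
Net: 274 + 0 − 124.5 + 0 = +¥149.5 million.

+¥149.5 million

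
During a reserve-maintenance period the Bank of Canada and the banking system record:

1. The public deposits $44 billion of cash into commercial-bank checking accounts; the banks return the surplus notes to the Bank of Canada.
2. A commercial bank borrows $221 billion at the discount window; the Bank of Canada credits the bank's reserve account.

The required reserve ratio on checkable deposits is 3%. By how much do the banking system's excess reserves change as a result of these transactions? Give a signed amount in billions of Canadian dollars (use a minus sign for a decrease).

Currency deposit $44 billion: reserves +$44B, deposits +$44B.
Discount-window loan $221 billion: reserves +$221B, deposits 0.
Totals: Δreserves = +$265B, Δdeposits = +$44B.
Δrequired reserves = 3% × +$44B = +$1.32B.
Δexcess reserves = Δreserves − Δrequired = +$265B − (+$1.32B) = +$263.68 billion.

+$263.68 billion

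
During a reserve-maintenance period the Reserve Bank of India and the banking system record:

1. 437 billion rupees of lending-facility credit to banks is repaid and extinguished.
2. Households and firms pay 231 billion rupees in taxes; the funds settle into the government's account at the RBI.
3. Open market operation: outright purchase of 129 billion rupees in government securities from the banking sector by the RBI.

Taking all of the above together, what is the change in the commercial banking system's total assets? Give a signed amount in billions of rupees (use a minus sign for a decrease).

RBI balance sheet:
  Assets:      Securities +129B, Loans to banks −437B
  Liabilities: Bank reserves −539B, Government deposits +231B
Commercial banking system:
  Assets:      Reserves at CB −539B, Securities −129B
  Liabilities: Checkable deposits −231B, Borrowings from CB −437B
Change in total bank assets = -668 billion.

-668 billion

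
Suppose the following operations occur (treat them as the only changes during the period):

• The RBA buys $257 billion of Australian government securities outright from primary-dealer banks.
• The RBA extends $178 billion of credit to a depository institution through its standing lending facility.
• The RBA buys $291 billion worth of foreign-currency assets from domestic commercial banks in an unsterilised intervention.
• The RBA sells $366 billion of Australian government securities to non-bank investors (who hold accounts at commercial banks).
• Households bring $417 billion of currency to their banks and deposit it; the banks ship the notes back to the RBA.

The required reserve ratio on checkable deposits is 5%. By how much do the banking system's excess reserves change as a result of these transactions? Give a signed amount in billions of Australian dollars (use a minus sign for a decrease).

OMO purchase (from banks) $257 billion: reserves +$257B, deposits 0.
Discount-window loan $178 billion: reserves +$178B, deposits 0.
FX purchase $291 billion: reserves +$291B, deposits 0.
Asset sale (to non-banks) $366 billion: reserves −$366B, deposits −$366B.
Currency deposit $417 billion: reserves +$417B, deposits +$417B.
Totals: Δreserves = +$777B, Δdeposits = +$51B.
Δrequired reserves = 5% × +$51B = +$2.55B.
Δexcess reserves = Δreserves − Δrequired = +$777B − (+$2.55B) = +$774.45 billion.

+$774.45 billion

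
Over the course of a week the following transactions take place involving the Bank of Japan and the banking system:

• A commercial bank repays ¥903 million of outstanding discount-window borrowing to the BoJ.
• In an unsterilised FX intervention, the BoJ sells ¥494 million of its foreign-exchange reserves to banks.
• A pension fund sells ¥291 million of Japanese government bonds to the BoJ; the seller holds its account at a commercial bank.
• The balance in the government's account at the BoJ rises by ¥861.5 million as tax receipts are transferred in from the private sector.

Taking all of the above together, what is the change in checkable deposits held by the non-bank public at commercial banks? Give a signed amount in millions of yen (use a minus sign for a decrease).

-¥570.5 million

BoJ balance sheet:
  Assets:      Securities +¥291M, Loans to banks −¥903M, Foreign assets −¥494M
  Liabilities: Bank reserves −¥1967.5M, Government deposits +¥861.5M
Commercial banking system:
  Assets:      Reserves at CB −¥1967.5M, Foreign assets +¥494M
  Liabilities: Checkable deposits −¥570.5M, Borrowings from CB −¥903M
So the change in checkable deposits held by the non-bank public at commercial banks is -¥570.5 million.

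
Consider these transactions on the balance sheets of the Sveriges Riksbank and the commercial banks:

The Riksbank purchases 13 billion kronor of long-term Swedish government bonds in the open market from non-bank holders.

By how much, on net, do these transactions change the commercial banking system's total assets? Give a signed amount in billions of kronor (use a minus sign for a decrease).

+13 billion

Asset purchase (from non-banks) 13 billion kronor: bank balance sheets expand → +13B.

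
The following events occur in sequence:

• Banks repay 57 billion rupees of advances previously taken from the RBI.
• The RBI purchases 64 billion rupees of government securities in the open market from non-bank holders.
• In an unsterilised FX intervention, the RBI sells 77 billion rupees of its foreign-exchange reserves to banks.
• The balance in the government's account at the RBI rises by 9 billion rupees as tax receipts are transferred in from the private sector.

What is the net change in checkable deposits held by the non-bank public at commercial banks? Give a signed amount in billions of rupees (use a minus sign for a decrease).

RBI balance sheet:
  Assets:      Securities +64B, Loans to banks −57B, Foreign assets −77B
  Liabilities: Bank reserves −79B, Government deposits +9B
Commercial banking system:
  Assets:      Reserves at CB −79B, Foreign assets +77B
  Liabilities: Checkable deposits +55B, Borrowings from CB −57B
So the change in checkable deposits held by the non-bank public at commercial banks is +55 billion.

+55 billion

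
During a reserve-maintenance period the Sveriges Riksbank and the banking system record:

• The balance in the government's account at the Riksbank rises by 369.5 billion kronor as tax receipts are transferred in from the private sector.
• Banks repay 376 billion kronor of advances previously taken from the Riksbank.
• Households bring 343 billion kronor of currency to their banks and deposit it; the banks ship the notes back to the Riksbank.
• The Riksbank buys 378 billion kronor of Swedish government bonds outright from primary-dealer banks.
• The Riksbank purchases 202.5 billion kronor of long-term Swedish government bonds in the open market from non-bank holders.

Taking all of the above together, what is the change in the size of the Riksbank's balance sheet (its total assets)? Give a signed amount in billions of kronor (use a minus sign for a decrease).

Government account inflow 369.5 billion kronor: only the composition of liabilities changes → 0.
Discount-window repayment 376 billion kronor: a Riksbank asset is shed → −376B.
Currency deposit 343 billion kronor: only the composition of liabilities changes → 0.
OMO purchase (from banks) 378 billion kronor: a Riksbank asset is acquired → +378B.
Asset purchase (from non-banks) 202.5 billion kronor: a Riksbank asset is acquired → +202.5B.
Net: 0 − 376 + 0 + 378 + 202.5 = +204.5 billion.

+204.5 billion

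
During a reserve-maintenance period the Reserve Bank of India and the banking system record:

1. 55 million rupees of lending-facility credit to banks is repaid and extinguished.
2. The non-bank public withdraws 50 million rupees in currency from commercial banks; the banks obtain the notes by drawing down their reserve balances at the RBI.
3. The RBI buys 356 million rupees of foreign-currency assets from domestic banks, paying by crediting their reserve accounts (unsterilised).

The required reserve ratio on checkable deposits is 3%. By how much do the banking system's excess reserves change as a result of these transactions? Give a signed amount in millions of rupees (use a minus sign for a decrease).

Discount-window repayment 55 million rupees: reserves −55M, deposits 0.
Currency withdrawal 50 million rupees: reserves −50M, deposits −50M.
FX purchase 356 million rupees: reserves +356M, deposits 0.
Totals: Δreserves = +251M, Δdeposits = −50M.
Δrequired reserves = 3% × −50M = −1.5M.
Δexcess reserves = Δreserves − Δrequired = +251M − (−1.5M) = +252.5 million.

+252.5 million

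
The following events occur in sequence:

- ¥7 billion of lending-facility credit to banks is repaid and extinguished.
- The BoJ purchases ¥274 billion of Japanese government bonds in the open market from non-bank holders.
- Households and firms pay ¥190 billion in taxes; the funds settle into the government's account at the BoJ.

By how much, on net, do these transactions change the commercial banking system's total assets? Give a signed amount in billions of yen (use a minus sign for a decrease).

BoJ balance sheet:
  Assets:      Securities +¥274B, Loans to banks −¥7B
  Liabilities: Bank reserves +¥77B, Government deposits +¥190B
Commercial banking system:
  Assets:      Reserves at CB +¥77B
  Liabilities: Checkable deposits +¥84B, Borrowings from CB −¥7B
Change in total bank assets = +¥77 billion.

+¥77 billion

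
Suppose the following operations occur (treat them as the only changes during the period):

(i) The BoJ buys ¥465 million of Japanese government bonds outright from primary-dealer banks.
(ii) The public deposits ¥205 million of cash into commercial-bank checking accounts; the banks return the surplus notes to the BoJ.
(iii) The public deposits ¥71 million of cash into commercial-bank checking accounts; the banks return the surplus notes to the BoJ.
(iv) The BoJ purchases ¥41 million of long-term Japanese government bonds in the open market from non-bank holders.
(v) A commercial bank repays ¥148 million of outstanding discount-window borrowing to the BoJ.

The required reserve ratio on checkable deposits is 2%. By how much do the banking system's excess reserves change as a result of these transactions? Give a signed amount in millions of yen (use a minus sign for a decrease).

OMO purchase (from banks) ¥465 million: reserves +¥465M, deposits 0.
Currency deposit ¥205 million: reserves +¥205M, deposits +¥205M.
Currency deposit ¥71 million: reserves +¥71M, deposits +¥71M.
Asset purchase (from non-banks) ¥41 million: reserves +¥41M, deposits +¥41M.
Discount-window repayment ¥148 million: reserves −¥148M, deposits 0.
Totals: Δreserves = +¥634M, Δdeposits = +¥317M.
Δrequired reserves = 2% × +¥317M = +¥6.34M.
Δexcess reserves = Δreserves − Δrequired = +¥634M − (+¥6.34M) = +¥627.66 million.

+¥627.66 million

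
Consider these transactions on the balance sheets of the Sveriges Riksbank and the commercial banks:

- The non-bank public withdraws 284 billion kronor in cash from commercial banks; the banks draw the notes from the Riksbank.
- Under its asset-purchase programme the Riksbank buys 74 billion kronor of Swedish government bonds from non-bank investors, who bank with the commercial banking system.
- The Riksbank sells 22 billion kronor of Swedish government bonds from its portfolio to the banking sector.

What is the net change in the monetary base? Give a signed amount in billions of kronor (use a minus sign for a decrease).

+52 billion

Riksbank balance sheet:
  Assets:      Securities +52B
  Liabilities: Bank reserves −232B, Currency in circulation +284B
Commercial banking system:
  Assets:      Reserves at CB −232B, Securities +22B
  Liabilities: Checkable deposits −210B
Monetary base = currency + reserves: +284B + (−232B) = +52 billion.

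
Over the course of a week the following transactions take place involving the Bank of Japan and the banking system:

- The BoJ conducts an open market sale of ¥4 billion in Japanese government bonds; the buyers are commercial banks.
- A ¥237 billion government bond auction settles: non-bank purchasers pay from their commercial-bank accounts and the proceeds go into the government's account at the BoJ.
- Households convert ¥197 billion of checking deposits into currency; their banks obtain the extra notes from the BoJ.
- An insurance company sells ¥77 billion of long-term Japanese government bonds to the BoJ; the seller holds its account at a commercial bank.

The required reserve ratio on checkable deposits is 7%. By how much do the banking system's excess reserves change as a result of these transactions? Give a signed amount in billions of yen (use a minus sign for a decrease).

-¥336.01 billion

OMO sale (to banks) ¥4 billion: reserves −¥4B, deposits 0.
Government account inflow ¥237 billion: reserves −¥237B, deposits −¥237B.
Currency withdrawal ¥197 billion: reserves −¥197B, deposits −¥197B.
Asset purchase (from non-banks) ¥77 billion: reserves +¥77B, deposits +¥77B.
Totals: Δreserves = −¥361B, Δdeposits = −¥357B.
Δrequired reserves = 7% × −¥357B = −¥24.99B.
Δexcess reserves = Δreserves − Δrequired = −¥361B − (−¥24.99B) = -¥336.01 billion.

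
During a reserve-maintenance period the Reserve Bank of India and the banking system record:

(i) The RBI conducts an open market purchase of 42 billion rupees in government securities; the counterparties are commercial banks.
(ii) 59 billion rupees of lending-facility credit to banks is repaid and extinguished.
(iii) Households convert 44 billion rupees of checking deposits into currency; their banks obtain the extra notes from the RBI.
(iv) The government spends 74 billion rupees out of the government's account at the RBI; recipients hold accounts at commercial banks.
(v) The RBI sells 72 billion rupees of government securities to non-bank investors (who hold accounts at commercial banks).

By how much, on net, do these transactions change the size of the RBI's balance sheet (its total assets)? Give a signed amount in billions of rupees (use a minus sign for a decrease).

-89 billion

OMO purchase (from banks) 42 billion rupees: an RBI asset is acquired → +42B.
Discount-window repayment 59 billion rupees: an RBI asset is shed → −59B.
Currency withdrawal 44 billion rupees: only the composition of liabilities changes → 0.
Government spending 74 billion rupees: only the composition of liabilities changes → 0.
Asset sale (to non-banks) 72 billion rupees: an RBI asset is shed → −72B.
Net: 42 − 59 + 0 + 0 − 72 = -89 billion.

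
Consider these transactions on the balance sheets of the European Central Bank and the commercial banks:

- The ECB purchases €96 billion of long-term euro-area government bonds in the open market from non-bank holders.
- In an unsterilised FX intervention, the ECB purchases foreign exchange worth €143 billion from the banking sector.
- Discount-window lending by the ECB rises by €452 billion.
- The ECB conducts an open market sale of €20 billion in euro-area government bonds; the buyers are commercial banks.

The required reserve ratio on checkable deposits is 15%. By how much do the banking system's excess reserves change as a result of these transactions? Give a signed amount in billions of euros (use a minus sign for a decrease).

+€656.6 billion

Asset purchase (from non-banks) €96 billion: reserves +€96B, deposits +€96B.
FX purchase €143 billion: reserves +€143B, deposits 0.
Discount-window loan €452 billion: reserves +€452B, deposits 0.
OMO sale (to banks) €20 billion: reserves −€20B, deposits 0.
Totals: Δreserves = +€671B, Δdeposits = +€96B.
Δrequired reserves = 15% × +€96B = +€14.4B.
Δexcess reserves = Δreserves − Δrequired = +€671B − (+€14.4B) = +€656.6 billion.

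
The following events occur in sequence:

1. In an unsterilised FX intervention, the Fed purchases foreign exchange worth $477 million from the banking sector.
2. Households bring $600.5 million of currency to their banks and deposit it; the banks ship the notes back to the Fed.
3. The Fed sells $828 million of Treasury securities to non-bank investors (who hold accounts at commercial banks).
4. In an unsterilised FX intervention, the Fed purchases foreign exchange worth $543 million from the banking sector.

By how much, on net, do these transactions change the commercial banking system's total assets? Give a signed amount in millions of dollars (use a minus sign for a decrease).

-$227.5 million

FX purchase $477 million: just an asset swap on bank balance sheets → 0.
Currency deposit $600.5 million: bank balance sheets expand → +$600.5M.
Asset sale (to non-banks) $828 million: bank balance sheets shrink → −$828M.
FX purchase $543 million: just an asset swap on bank balance sheets → 0.
Net: 0 + 600.5 − 828 + 0 = -$227.5 million.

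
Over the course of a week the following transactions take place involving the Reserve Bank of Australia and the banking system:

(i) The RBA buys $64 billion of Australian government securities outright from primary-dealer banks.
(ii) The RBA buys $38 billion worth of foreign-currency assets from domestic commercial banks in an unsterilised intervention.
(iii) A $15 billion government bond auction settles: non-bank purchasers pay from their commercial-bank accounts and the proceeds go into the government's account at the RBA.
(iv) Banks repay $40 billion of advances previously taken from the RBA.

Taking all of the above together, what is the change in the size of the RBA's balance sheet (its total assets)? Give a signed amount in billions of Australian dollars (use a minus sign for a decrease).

OMO purchase (from banks) $64 billion: an RBA asset is acquired → +$64B.
FX purchase $38 billion: an RBA asset is acquired → +$38B.
Government account inflow $15 billion: only the composition of liabilities changes → 0.
Discount-window repayment $40 billion: an RBA asset is shed → −$40B.
Net: 64 + 38 + 0 − 40 = +$62 billion.

+$62 billion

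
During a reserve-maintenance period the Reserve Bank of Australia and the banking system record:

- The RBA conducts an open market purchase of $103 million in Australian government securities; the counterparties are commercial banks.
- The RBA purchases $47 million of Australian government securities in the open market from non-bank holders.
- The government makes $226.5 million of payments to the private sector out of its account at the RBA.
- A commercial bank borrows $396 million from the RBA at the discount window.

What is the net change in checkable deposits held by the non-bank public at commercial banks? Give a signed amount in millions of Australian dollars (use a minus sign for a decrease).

OMO purchase (from banks) $103 million: the counterparty is a bank, so public deposits are unchanged → 0.
Asset purchase (from non-banks) $47 million: non-bank counterparties' bank balances rise → +$47M.
Government spending $226.5 million: non-bank counterparties' bank balances rise → +$226.5M.
Discount-window loan $396 million: the counterparty is a bank, so public deposits are unchanged → 0.
Net: 0 + 47 + 226.5 + 0 = +$273.5 million.

+$273.5 million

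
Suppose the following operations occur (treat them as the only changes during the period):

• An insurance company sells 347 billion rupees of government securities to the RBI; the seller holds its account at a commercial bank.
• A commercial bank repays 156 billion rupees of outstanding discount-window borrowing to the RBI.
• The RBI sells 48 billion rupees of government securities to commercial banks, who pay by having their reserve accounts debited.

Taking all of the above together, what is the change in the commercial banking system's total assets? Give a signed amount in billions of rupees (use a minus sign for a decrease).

Asset purchase (from non-banks) 347 billion rupees: bank balance sheets expand → +347B.
Discount-window repayment 156 billion rupees: bank balance sheets shrink → −156B.
OMO sale (to banks) 48 billion rupees: just an asset swap on bank balance sheets → 0.
Net: 347 − 156 + 0 = +191 billion.

+191 billion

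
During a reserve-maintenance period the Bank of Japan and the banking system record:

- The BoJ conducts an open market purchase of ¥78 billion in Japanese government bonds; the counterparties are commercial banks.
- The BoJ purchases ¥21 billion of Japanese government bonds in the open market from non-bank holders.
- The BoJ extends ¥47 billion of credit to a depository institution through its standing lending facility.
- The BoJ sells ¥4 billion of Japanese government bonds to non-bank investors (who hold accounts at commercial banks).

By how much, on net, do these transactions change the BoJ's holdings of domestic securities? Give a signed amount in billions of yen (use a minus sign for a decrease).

OMO purchase (from banks) ¥78 billion: securities added to the BoJ's portfolio → +¥78B.
Asset purchase (from non-banks) ¥21 billion: securities added to the BoJ's portfolio → +¥21B.
Discount-window loan ¥47 billion: the BoJ's securities portfolio is untouched → 0.
Asset sale (to non-banks) ¥4 billion: securities removed from the BoJ's portfolio → −¥4B.
Net: 78 + 21 + 0 − 4 = +¥95 billion.

+¥95 billion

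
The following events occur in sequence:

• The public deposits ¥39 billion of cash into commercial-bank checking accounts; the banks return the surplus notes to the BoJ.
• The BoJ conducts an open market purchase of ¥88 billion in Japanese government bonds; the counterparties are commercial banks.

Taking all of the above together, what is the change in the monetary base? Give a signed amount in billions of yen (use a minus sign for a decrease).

BoJ balance sheet:
  Assets:      Securities +¥88B
  Liabilities: Bank reserves +¥127B, Currency in circulation −¥39B
Monetary base = currency + reserves: −¥39B + (+¥127B) = +¥88 billion.

+¥88 billion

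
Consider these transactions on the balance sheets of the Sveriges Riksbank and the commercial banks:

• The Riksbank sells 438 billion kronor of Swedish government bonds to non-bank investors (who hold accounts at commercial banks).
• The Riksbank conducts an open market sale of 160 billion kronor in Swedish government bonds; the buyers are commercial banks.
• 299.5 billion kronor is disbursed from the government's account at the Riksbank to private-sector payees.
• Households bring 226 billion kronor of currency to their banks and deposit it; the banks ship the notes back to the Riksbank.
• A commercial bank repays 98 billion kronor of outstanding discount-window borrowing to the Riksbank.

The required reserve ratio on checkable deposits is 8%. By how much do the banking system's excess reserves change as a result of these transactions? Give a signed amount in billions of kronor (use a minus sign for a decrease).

Asset sale (to non-banks) 438 billion kronor: reserves −438B, deposits −438B.
OMO sale (to banks) 160 billion kronor: reserves −160B, deposits 0.
Government spending 299.5 billion kronor: reserves +299.5B, deposits +299.5B.
Currency deposit 226 billion kronor: reserves +226B, deposits +226B.
Discount-window repayment 98 billion kronor: reserves −98B, deposits 0.
Totals: Δreserves = −170.5B, Δdeposits = +87.5B.
Δrequired reserves = 8% × +87.5B = +7B.
Δexcess reserves = Δreserves − Δrequired = −170.5B − (+7B) = -177.5 billion.

-177.5 billion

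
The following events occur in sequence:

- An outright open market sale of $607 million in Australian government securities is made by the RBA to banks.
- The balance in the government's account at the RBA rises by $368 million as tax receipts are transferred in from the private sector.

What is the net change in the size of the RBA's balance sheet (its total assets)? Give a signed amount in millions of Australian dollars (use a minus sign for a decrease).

RBA balance sheet:
  Assets:      Securities −$607M
  Liabilities: Bank reserves −$975M, Government deposits +$368M
Change in total RBA assets = -$607 million.

-$607 million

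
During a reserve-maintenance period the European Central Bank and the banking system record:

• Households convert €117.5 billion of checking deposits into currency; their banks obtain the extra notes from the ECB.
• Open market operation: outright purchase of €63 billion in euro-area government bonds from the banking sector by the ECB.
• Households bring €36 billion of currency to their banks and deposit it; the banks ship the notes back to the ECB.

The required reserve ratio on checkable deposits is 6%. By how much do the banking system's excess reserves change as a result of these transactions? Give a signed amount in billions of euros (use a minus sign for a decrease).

Currency withdrawal €117.5 billion: reserves −€117.5B, deposits −€117.5B.
OMO purchase (from banks) €63 billion: reserves +€63B, deposits 0.
Currency deposit €36 billion: reserves +€36B, deposits +€36B.
Totals: Δreserves = −€18.5B, Δdeposits = −€81.5B.
Δrequired reserves = 6% × −€81.5B = −€4.89B.
Δexcess reserves = Δreserves − Δrequired = −€18.5B − (−€4.89B) = -€13.61 billion.

-€13.61 billion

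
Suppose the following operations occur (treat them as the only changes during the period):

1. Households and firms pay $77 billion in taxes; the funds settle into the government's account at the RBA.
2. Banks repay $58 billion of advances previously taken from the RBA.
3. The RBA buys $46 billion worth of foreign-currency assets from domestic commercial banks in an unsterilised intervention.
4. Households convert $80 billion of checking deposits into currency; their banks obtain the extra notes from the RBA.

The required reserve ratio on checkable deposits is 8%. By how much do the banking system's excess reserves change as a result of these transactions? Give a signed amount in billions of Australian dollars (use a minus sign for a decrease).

Government account inflow $77 billion: reserves −$77B, deposits −$77B.
Discount-window repayment $58 billion: reserves −$58B, deposits 0.
FX purchase $46 billion: reserves +$46B, deposits 0.
Currency withdrawal $80 billion: reserves −$80B, deposits −$80B.
Totals: Δreserves = −$169B, Δdeposits = −$157B.
Δrequired reserves = 8% × −$157B = −$12.56B.
Δexcess reserves = Δreserves − Δrequired = −$169B − (−$12.56B) = -$156.44 billion.

-$156.44 billion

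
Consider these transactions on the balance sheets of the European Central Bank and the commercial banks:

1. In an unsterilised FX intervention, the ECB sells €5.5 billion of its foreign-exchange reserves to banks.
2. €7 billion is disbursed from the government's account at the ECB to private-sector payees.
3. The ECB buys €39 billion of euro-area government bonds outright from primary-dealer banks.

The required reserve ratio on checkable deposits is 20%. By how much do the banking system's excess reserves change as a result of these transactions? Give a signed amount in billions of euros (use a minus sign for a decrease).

+€39.1 billion

FX sale €5.5 billion: reserves −€5.5B, deposits 0.
Government spending €7 billion: reserves +€7B, deposits +€7B.
OMO purchase (from banks) €39 billion: reserves +€39B, deposits 0.
Totals: Δreserves = +€40.5B, Δdeposits = +€7B.
Δrequired reserves = 20% × +€7B = +€1.4B.
Δexcess reserves = Δreserves − Δrequired = +€40.5B − (+€1.4B) = +€39.1 billion.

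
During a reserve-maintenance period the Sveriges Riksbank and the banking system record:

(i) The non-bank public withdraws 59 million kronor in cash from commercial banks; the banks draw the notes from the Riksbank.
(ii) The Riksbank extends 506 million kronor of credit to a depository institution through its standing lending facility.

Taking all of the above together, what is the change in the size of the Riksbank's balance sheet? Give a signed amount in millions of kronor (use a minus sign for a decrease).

Riksbank balance sheet:
  Assets:      Loans to banks +506M
  Liabilities: Bank reserves +447M, Currency in circulation +59M
Change in total Riksbank assets = +506 million.

+506 million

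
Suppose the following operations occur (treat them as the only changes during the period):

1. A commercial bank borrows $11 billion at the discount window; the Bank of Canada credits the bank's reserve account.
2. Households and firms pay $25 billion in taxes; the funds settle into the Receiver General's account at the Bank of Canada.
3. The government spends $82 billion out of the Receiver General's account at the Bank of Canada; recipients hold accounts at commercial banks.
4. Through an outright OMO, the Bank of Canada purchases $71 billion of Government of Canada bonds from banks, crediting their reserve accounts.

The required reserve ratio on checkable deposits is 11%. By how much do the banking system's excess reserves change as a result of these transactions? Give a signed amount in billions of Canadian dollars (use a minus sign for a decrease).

+$132.73 billion

Discount-window loan $11 billion: reserves +$11B, deposits 0.
Government account inflow $25 billion: reserves −$25B, deposits −$25B.
Government spending $82 billion: reserves +$82B, deposits +$82B.
OMO purchase (from banks) $71 billion: reserves +$71B, deposits 0.
Totals: Δreserves = +$139B, Δdeposits = +$57B.
Δrequired reserves = 11% × +$57B = +$6.27B.
Δexcess reserves = Δreserves − Δrequired = +$139B − (+$6.27B) = +$132.73 billion.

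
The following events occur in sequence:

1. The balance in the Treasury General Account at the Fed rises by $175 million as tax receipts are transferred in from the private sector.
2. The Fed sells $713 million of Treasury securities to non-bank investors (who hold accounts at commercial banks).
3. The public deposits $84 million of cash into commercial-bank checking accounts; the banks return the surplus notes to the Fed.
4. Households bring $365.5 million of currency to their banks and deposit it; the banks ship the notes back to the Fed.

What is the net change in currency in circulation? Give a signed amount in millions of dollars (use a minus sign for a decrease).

Fed balance sheet:
  Assets:      Securities −$713M
  Liabilities: Bank reserves −$438.5M, Currency in circulation −$449.5M, Government deposits +$175M
Commercial banking system:
  Assets:      Reserves at CB −$438.5M
  Liabilities: Checkable deposits −$438.5M
So the change in currency in circulation is -$449.5 million.

-$449.5 million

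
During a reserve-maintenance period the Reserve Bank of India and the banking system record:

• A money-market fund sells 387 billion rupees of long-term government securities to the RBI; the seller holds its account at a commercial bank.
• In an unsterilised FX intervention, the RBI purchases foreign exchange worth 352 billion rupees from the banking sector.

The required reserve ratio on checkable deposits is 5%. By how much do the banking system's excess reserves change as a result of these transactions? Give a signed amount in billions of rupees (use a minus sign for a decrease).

Asset purchase (from non-banks) 387 billion rupees: reserves +387B, deposits +387B.
FX purchase 352 billion rupees: reserves +352B, deposits 0.
Totals: Δreserves = +739B, Δdeposits = +387B.
Δrequired reserves = 5% × +387B = +19.35B.
Δexcess reserves = Δreserves − Δrequired = +739B − (+19.35B) = +719.65 billion.

+719.65 billion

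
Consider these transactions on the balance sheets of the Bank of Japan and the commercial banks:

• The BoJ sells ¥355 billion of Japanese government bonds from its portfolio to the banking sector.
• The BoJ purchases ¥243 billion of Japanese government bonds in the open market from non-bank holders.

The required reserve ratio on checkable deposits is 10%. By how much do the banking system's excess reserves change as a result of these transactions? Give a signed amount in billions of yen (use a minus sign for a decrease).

OMO sale (to banks) ¥355 billion: reserves −¥355B, deposits 0.
Asset purchase (from non-banks) ¥243 billion: reserves +¥243B, deposits +¥243B.
Totals: Δreserves = −¥112B, Δdeposits = +¥243B.
Δrequired reserves = 10% × +¥243B = +¥24.3B.
Δexcess reserves = Δreserves − Δrequired = −¥112B − (+¥24.3B) = -¥136.3 billion.

-¥136.3 billion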